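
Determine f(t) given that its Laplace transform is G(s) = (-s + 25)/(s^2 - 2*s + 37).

Complete the square in the denominator: s^2 - 2*s + 37 = (s - 1)^2 + 6^2.
Split the numerator to match: -s + 25 = -1·(s - 1) + 4·6.
Invert each term: -1·(s - 1)/((s - 1)^2 + 36) ↔ -e^(t)cos(6t); 4·6/((s - 1)^2 + 36) ↔ 4e^(t)sin(6t).

f(t) = 4*exp(t)*sin(6*t) - exp(t)*cos(6*t)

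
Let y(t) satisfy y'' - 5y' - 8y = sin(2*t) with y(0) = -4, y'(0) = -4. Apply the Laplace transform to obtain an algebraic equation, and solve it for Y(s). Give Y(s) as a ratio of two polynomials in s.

Laplace-transform each side.
Using L{y''} = s^2 Y - s·y(0) - y'(0) and L{y'} = sY - y(0), with y(0) = -4, y'(0) = -4, the left side becomes (s^2 - 5*s - 8)Y - (-4*s + 16).
The right side is L{sin(2*t)} = 2/(s^2 + 4).
So (s^2 - 5*s - 8)Y = 2/(s^2 + 4) + (-4*s + 16).
Solve for Y(s) and write it as one ratio of polynomials.

Y(s) = (-4*s^3 + 16*s^2 - 16*s + 66)/(s^4 - 5*s^3 - 4*s^2 - 20*s - 32)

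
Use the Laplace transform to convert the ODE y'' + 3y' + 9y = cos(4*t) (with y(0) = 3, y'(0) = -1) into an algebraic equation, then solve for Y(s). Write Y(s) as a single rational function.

Y(s) = (3*s^3 + 8*s^2 + 49*s + 128)/(s^4 + 3*s^3 + 25*s^2 + 48*s + 144)

Apply the Laplace transform to the equation.
Using L{y''} = s^2 Y - s·y(0) - y'(0) and L{y'} = sY - y(0), with y(0) = 3, y'(0) = -1, the left side becomes (s^2 + 3*s + 9)Y - (3*s + 8).
The right side is L{cos(4*t)} = s/(s^2 + 16).
So (s^2 + 3*s + 9)Y = s/(s^2 + 16) + (3*s + 8).
Solve for Y(s) and write it as one ratio of polynomials.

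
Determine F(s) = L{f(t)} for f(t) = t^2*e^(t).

L{e^(t)} = 1/(s - 1).
Then apply L{t^2·g(t)} = (-1)^2 d^2/ds^2[G(s)] with G(s) = 1/(s - 1):
differentiating 2 times and applying the sign gives 2/(s - 1)^3.

F(s) = 2/(s - 1)^3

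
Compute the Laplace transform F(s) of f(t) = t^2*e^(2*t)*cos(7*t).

F(s) = 2*(s - 2)*(s^2 - 4*s - 143)/(s^2 - 4*s + 53)^3

L{cos(7t)} = s/(s^2 + 49).
Multiplying by e^(2t) shifts s → s - 2, so L{e^(2*t)*cos(7*t)} = (s - 2)/((s - 2)^2 + 49).
Then apply L{t^2·g(t)} = (-1)^2 d^2/ds^2[G(s)] with G(s) = (s - 2)/((s - 2)^2 + 49):
differentiating 2 times and applying the sign gives 2*(s - 2)*(s^2 - 4*s - 143)/(s^2 - 4*s + 53)^3.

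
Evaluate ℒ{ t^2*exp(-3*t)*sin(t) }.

L{sin(t)} = 1/(s^2 + 1).
Multiplying by e^(-3t) shifts s → s + 3, so L{exp(-3*t)*sin(t)} = 1/((s + 3)^2 + 1).
Then apply L{t^2·g(t)} = (-1)^2 d^2/ds^2[G(s)] with G(s) = 1/((s + 3)^2 + 1):
differentiating 2 times and applying the sign gives 2*(3*s^2 + 18*s + 26)/(s^2 + 6*s + 10)^3.

2*(3*s^2 + 18*s + 26)/(s^2 + 6*s + 10)^3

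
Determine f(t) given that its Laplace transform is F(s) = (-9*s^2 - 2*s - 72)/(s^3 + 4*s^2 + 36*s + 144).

f(t) = 3*sin(6*t) - 5*cos(6*t) - 4*exp(-4*t)

Factor the denominator: s^3 + 4*s^2 + 36*s + 144 = (s + 4)*(s^2 + 36).
Partial fraction decomposition gives [-4/(s + 4)] + [-5*s/(s^2 + 36)] + [18/(s^2 + 36)].
Invert each term: -4/(s + 4) ↔ -4e^(-4t); -5·s/(s^2 + 36) ↔ -5cos(6t); 3·6/(s^2 + 36) ↔ 3sin(6t).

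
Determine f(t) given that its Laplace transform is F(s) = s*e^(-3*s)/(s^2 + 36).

The factor e^(-3s) signals a time shift by c = 3 (second shifting theorem).
L{cos(6t)} = s/(s^2 + 36), so L^-1{s/(s^2 + 36)} = cos(6*t).
Hence the inverse is u(t - 3) times that function evaluated at t - 3.

f(t) = Heaviside(t - 3)*(cos(6*t - 18))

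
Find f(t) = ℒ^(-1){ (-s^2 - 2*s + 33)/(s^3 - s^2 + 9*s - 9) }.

Factor the denominator: s^3 - s^2 + 9*s - 9 = (s - 1)*(s^2 + 9).
Partial fraction decomposition gives [3/(s - 1)] + [-4*s/(s^2 + 9)] + [-6/(s^2 + 9)].
Invert each term: 3/(s - 1) ↔ 3e^(t); -4·s/(s^2 + 9) ↔ -4cos(3t); -2·3/(s^2 + 9) ↔ -2sin(3t).

f(t) = 3*exp(t) - 2*sin(3*t) - 4*cos(3*t)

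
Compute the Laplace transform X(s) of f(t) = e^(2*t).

L{e^(2t)} = 1/(s - 2).

X(s) = 1/(s - 2)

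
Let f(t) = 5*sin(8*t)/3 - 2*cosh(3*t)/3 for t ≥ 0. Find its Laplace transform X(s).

X(s) = -2*s/(3*(s^2 - 9)) + 40/(3*(s^2 + 64))

Apply the Laplace transform termwise.
(5/3)·[L{sin(8t)} = 8/(s^2 + 64)]; (-2/3)·[L{cosh(3t)} = s/(s^2 - 9)].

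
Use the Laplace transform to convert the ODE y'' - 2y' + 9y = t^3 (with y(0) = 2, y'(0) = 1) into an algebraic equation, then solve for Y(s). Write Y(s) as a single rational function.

Laplace-transform each side.
The derivative rules (L{y''} = s^2 Y - s·y(0) - y'(0) and L{y'} = sY - y(0), with y(0) = 2, y'(0) = 1) turn the left side into (s^2 - 2*s + 9)Y - (2*s - 3).
The right side is L{t^3} = 6/s^4.
So (s^2 - 2*s + 9)Y = 6/s^4 + (2*s - 3).
Isolate Y and clear denominators.

Y(s) = (2*s^5 - 3*s^4 + 6)/(s^6 - 2*s^5 + 9*s^4)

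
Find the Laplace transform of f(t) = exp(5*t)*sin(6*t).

6/((s - 5)^2 + 36)

L{sin(6t)} = 6/(s^2 + 36).
By the first shifting theorem, multiplying by e^(5t) replaces s with s - 5.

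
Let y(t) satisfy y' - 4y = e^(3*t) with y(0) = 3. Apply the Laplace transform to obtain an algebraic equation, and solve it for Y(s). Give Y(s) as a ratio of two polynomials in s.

Take the Laplace transform of both sides.
Using L{y'} = sY - y(0) = sY - 3, the left side becomes (s - 4)Y - (3).
The right side is L{e^(3*t)} = 1/(s - 3).
So (s - 4)Y = 1/(s - 3) + (3).
Isolate Y and clear denominators.

Y(s) = (3*s - 8)/(s^2 - 7*s + 12)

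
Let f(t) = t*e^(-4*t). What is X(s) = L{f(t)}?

L{e^(-4t)} = 1/(s + 4).
Then apply L{t·g(t)} = -d/ds[G(s)] with G(s) = 1/(s + 4):
differentiating 1 time and applying the sign gives (s + 4)^(-2).

X(s) = (s + 4)^(-2)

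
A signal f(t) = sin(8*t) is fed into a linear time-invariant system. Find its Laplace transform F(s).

L{sin(8t)} = 8/(s^2 + 64).

F(s) = 8/(s^2 + 64)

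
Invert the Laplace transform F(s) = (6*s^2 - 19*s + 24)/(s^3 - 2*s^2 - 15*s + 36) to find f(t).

f(t) = 3*t*exp(3*t) + 2*exp(3*t) + 4*exp(-4*t)

Factor the denominator: s^3 - 2*s^2 - 15*s + 36 = (s - 3)^2*(s + 4).
Partial fraction decomposition gives [2/(s - 3)] + [3/(s - 3)^2] + [4/(s + 4)].
Invert each term: 2/(s - 3) ↔ 2e^(3t); 3/(s - 3)^2 ↔ 3t·e^(3t); 4/(s + 4) ↔ 4e^(-4t).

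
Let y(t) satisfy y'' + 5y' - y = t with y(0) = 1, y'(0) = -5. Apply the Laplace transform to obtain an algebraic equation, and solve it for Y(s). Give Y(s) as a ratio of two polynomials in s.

Y(s) = (s^3 + 1)/(s^4 + 5*s^3 - s^2)

Take the Laplace transform of both sides.
The derivative rules (L{y''} = s^2 Y - s·y(0) - y'(0) and L{y'} = sY - y(0), with y(0) = 1, y'(0) = -5) turn the left side into (s^2 + 5*s - 1)Y - (s).
The right side is L{t} = s^(-2).
So (s^2 + 5*s - 1)Y = s^(-2) + (s).
Isolate Y and clear denominators.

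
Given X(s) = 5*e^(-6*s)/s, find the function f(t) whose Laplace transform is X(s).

f(t) = Heaviside(t - 6)*(5)

The factor e^(-6s) signals a time shift by c = 6 (second shifting theorem).
L{5} = 5/s, so L^-1{5/s} = 5.
Hence the inverse is u(t - 6) times that function evaluated at t - 6.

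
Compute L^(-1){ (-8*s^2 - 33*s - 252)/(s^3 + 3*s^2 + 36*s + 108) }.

Factor the denominator: s^3 + 3*s^2 + 36*s + 108 = (s + 3)*(s^2 + 36).
Partial fraction decomposition gives [-5/(s + 3)] + [-3*s/(s^2 + 36)] + [-24/(s^2 + 36)].
Invert each term: -5/(s + 3) ↔ -5e^(-3t); -3·s/(s^2 + 36) ↔ -3cos(6t); -4·6/(s^2 + 36) ↔ -4sin(6t).

-4*sin(6*t) - 3*cos(6*t) - 5*exp(-3*t)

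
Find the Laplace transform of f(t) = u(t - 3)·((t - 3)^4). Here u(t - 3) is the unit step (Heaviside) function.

By the second shifting theorem, L{u(t - c)·g(t - c)} = e^(-cs)·G(s) with c = 3 and G(s) = L{g(t)}.
L{t^4} = 4!/s^5 = 24/s^5.

24*exp(-3*s)/s^5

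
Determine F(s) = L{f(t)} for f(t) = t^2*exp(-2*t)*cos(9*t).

L{cos(9t)} = s/(s^2 + 81).
Multiplying by e^(-2t) shifts s → s + 2, so L{exp(-2*t)*cos(9*t)} = (s + 2)/((s + 2)^2 + 81).
Then apply L{t^2·g(t)} = (-1)^2 d^2/ds^2[G(s)] with G(s) = (s + 2)/((s + 2)^2 + 81):
differentiating 2 times and applying the sign gives 2*(s + 2)*(s^2 + 4*s - 239)/(s^2 + 4*s + 85)^3.

F(s) = 2*(s + 2)*(s^2 + 4*s - 239)/(s^2 + 4*s + 85)^3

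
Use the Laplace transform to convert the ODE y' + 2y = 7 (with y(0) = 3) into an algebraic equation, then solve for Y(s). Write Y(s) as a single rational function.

Transform both sides with L{·}.
With L{y'} = sY - y(0) = sY - 3: the LHS transforms to (s + 2)Y - (3).
The right side is L{7} = 7/s.
So (s + 2)Y = 7/s + (3).
Divide through and combine into a single rational function.

Y(s) = (3*s + 7)/(s^2 + 2*s)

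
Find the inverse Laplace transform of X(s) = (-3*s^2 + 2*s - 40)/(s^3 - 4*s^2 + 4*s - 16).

-4*exp(4*t) + 3*sin(2*t) + cos(2*t)

Factor the denominator: s^3 - 4*s^2 + 4*s - 16 = (s - 4)*(s^2 + 4).
Partial fraction decomposition gives [-4/(s - 4)] + [s/(s^2 + 4)] + [6/(s^2 + 4)].
Invert each term: -4/(s - 4) ↔ -4e^(4t); 1·s/(s^2 + 4) ↔ cos(2t); 3·2/(s^2 + 4) ↔ 3sin(2t).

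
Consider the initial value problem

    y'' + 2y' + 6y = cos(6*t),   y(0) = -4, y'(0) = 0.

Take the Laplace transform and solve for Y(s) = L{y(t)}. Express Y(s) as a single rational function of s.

Transform both sides with L{·}.
With L{y''} = s^2 Y - s·y(0) - y'(0) and L{y'} = sY - y(0), with y(0) = -4, y'(0) = 0: the LHS transforms to (s^2 + 2*s + 6)Y - (-4*s - 8).
The right side is L{cos(6*t)} = s/(s^2 + 36).
So (s^2 + 2*s + 6)Y = s/(s^2 + 36) + (-4*s - 8).
Solve for Y(s) and write it as one ratio of polynomials.

Y(s) = (-4*s^3 - 8*s^2 - 143*s - 288)/(s^4 + 2*s^3 + 42*s^2 + 72*s + 216)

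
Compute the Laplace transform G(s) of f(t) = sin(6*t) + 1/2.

Apply the Laplace transform termwise.
L{1/2} = (1/2)/s; L{sin(6t)} = 6/(s^2 + 36).

G(s) = 6/(s^2 + 36) + 1/(2*s)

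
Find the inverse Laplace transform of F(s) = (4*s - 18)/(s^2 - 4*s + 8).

Complete the square in the denominator: s^2 - 4*s + 8 = (s - 2)^2 + 2^2.
Split the numerator to match: 4*s - 18 = 4·(s - 2) - 5·2.
Invert each term: 4·(s - 2)/((s - 2)^2 + 4) ↔ 4e^(2t)cos(2t); -5·2/((s - 2)^2 + 4) ↔ -5e^(2t)sin(2t).

-5*exp(2*t)*sin(2*t) + 4*exp(2*t)*cos(2*t)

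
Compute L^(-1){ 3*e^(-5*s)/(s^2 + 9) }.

Heaviside(t - 5)*(sin(3*t - 15))

The factor e^(-5s) signals a time shift by c = 5 (second shifting theorem).
L{sin(3t)} = 3/(s^2 + 9), so L^-1{3/(s^2 + 9)} = sin(3*t).
Hence the inverse is u(t - 5) times that function evaluated at t - 5.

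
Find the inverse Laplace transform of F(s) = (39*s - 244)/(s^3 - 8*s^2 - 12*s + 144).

Factor the denominator: s^3 - 8*s^2 - 12*s + 144 = (s - 6)^2*(s + 4).
Partial fraction decomposition gives [4/(s - 6)] + [-1/(s - 6)^2] + [-4/(s + 4)].
Invert each term: 4/(s - 6) ↔ 4e^(6t); -1/(s - 6)^2 ↔ -t·e^(6t); -4/(s + 4) ↔ -4e^(-4t).

-t*exp(6*t) + 4*exp(6*t) - 4*exp(-4*t)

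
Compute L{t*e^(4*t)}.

L{e^(4t)} = 1/(s - 4).
Then apply L{t·g(t)} = -d/ds[G(s)] with G(s) = 1/(s - 4):
differentiating 1 time and applying the sign gives (s - 4)^(-2).

(s - 4)^(-2)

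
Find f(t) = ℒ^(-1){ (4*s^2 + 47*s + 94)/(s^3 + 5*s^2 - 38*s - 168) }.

Factor the denominator: s^3 + 5*s^2 - 38*s - 168 = (s - 6)*(s + 4)*(s + 7).
Partial fraction decomposition gives [4/(s - 6)] + [1/(s + 4)] + [-1/(s + 7)].
Invert each term: 4/(s - 6) ↔ 4e^(6t); 1/(s + 4) ↔ e^(-4t); -1/(s + 7) ↔ -e^(-7t).

f(t) = 4*exp(6*t) + exp(-4*t) - exp(-7*t)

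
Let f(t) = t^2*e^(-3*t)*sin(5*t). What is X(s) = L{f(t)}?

L{sin(5t)} = 5/(s^2 + 25).
Multiplying by e^(-3t) shifts s → s + 3, so L{e^(-3*t)*sin(5*t)} = 5/((s + 3)^2 + 25).
Then apply L{t^2·g(t)} = (-1)^2 d^2/ds^2[G(s)] with G(s) = 5/((s + 3)^2 + 25):
differentiating 2 times and applying the sign gives 10*(3*s^2 + 18*s + 2)/(s^2 + 6*s + 34)^3.

X(s) = 10*(3*s^2 + 18*s + 2)/(s^2 + 6*s + 34)^3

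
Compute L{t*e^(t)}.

(s - 1)^(-2)

L{e^(t)} = 1/(s - 1).
Then apply L{t·g(t)} = -d/ds[H(s)] with H(s) = 1/(s - 1):
differentiating 1 time and applying the sign gives (s - 1)^(-2).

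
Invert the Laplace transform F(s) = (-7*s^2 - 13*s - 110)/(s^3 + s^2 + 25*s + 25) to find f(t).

f(t) = -2*sin(5*t) - 3*cos(5*t) - 4*exp(-t)

Factor the denominator: s^3 + s^2 + 25*s + 25 = (s + 1)*(s^2 + 25).
Partial fraction decomposition gives [-4/(s + 1)] + [-3*s/(s^2 + 25)] + [-10/(s^2 + 25)].
Invert each term: -4/(s + 1) ↔ -4e^(-t); -3·s/(s^2 + 25) ↔ -3cos(5t); -2·5/(s^2 + 25) ↔ -2sin(5t).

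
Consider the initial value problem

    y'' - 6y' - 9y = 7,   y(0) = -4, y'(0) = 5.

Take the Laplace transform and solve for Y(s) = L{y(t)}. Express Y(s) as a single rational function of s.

Y(s) = (-4*s^2 + 29*s + 7)/(s^3 - 6*s^2 - 9*s)

Apply the Laplace transform to the equation.
The derivative rules (L{y''} = s^2 Y - s·y(0) - y'(0) and L{y'} = sY - y(0), with y(0) = -4, y'(0) = 5) turn the left side into (s^2 - 6*s - 9)Y - (-4*s + 29).
The right side is L{7} = 7/s.
So (s^2 - 6*s - 9)Y = 7/s + (-4*s + 29).
Isolate Y and clear denominators.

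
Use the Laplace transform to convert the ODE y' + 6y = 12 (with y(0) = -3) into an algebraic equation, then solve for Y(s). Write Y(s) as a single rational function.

Y(s) = (-3*s + 12)/(s^2 + 6*s)

Transform both sides with L{·}.
Using L{y'} = sY - y(0) = sY - (-3), the left side becomes (s + 6)Y - (-3).
The right side is L{12} = 12/s.
So (s + 6)Y = 12/s + (-3).
Solve for Y(s) and write it as one ratio of polynomials.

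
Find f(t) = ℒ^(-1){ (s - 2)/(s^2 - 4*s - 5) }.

f(t) = exp(2*t)*cosh(3*t)

Rewrite the denominator: s^2 - 4*s - 5 = (s - 2)^2 - 9.
The form in (s - 2) signals a first-shifting-theorem factor e^(2t).
Since L{cosh(3t)} = s/(s^2 - 9), the inverse is e^(2*t)*cosh(3*t).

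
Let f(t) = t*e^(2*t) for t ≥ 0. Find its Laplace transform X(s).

X(s) = (s - 2)^(-2)

L{t} = 1!/s^2 = 1/s^2.
By the first shifting theorem, multiplying by e^(2t) replaces s with s - 2.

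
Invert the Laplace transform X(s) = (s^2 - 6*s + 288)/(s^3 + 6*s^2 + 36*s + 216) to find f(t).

f(t) = 3*sin(6*t) - 4*cos(6*t) + 5*exp(-6*t)

Factor the denominator: s^3 + 6*s^2 + 36*s + 216 = (s + 6)*(s^2 + 36).
Partial fraction decomposition gives [5/(s + 6)] + [-4*s/(s^2 + 36)] + [18/(s^2 + 36)].
Invert each term: 5/(s + 6) ↔ 5e^(-6t); -4·s/(s^2 + 36) ↔ -4cos(6t); 3·6/(s^2 + 36) ↔ 3sin(6t).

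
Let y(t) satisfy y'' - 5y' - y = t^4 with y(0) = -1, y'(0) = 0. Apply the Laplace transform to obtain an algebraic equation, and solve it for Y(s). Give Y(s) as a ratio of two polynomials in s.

Laplace-transform each side.
Using L{y''} = s^2 Y - s·y(0) - y'(0) and L{y'} = sY - y(0), with y(0) = -1, y'(0) = 0, the left side becomes (s^2 - 5*s - 1)Y - (-s + 5).
The right side is L{t^4} = 24/s^5.
So (s^2 - 5*s - 1)Y = 24/s^5 + (-s + 5).
Solve for Y(s) and write it as one ratio of polynomials.

Y(s) = (-s^6 + 5*s^5 + 24)/(s^7 - 5*s^6 - s^5)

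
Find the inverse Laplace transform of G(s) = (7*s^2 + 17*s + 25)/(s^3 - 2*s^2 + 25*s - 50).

3*exp(2*t) + 5*sin(5*t) + 4*cos(5*t)

Factor the denominator: s^3 - 2*s^2 + 25*s - 50 = (s - 2)*(s^2 + 25).
Partial fraction decomposition gives [3/(s - 2)] + [4*s/(s^2 + 25)] + [25/(s^2 + 25)].
Invert each term: 3/(s - 2) ↔ 3e^(2t); 4·s/(s^2 + 25) ↔ 4cos(5t); 5·5/(s^2 + 25) ↔ 5sin(5t).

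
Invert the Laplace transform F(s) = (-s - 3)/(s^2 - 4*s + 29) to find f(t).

Complete the square in the denominator: s^2 - 4*s + 29 = (s - 2)^2 + 5^2.
Split the numerator to match: -s - 3 = -1·(s - 2) - 1·5.
Invert each term: -1·(s - 2)/((s - 2)^2 + 25) ↔ -e^(2t)cos(5t); -1·5/((s - 2)^2 + 25) ↔ -e^(2t)sin(5t).

f(t) = -exp(2*t)*sin(5*t) - exp(2*t)*cos(5*t)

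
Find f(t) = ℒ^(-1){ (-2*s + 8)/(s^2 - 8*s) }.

f(t) = -2*exp(4*t)*cosh(4*t)

Rewrite the denominator: s^2 - 8*s = (s - 4)^2 - 16.
The form in (s - 4) signals a first-shifting-theorem factor e^(4t).
Since L{cosh(4t)} = s/(s^2 - 16), the inverse is exp(4*t)*cosh(4*t), scaled by -2.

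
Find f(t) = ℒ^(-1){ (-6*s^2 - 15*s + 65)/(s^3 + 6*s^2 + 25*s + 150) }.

Factor the denominator: s^3 + 6*s^2 + 25*s + 150 = (s + 6)*(s^2 + 25).
Partial fraction decomposition gives [-1/(s + 6)] + [-5*s/(s^2 + 25)] + [15/(s^2 + 25)].
Invert each term: -1/(s + 6) ↔ -e^(-6t); -5·s/(s^2 + 25) ↔ -5cos(5t); 3·5/(s^2 + 25) ↔ 3sin(5t).

f(t) = 3*sin(5*t) - 5*cos(5*t) - exp(-6*t)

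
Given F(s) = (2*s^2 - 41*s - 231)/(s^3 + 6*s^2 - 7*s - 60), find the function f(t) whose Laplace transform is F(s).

f(t) = -6*exp(3*t) + 5*exp(-4*t) + 3*exp(-5*t)

Factor the denominator: s^3 + 6*s^2 - 7*s - 60 = (s - 3)*(s + 4)*(s + 5).
Partial fraction decomposition gives [5/(s + 4)] + [3/(s + 5)] + [-6/(s - 3)].
Invert each term: 5/(s + 4) ↔ 5e^(-4t); 3/(s + 5) ↔ 3e^(-5t); -6/(s - 3) ↔ -6e^(3t).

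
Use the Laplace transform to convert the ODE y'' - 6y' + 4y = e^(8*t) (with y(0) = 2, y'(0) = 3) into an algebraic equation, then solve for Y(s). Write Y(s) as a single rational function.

Y(s) = (2*s^2 - 25*s + 73)/(s^3 - 14*s^2 + 52*s - 32)

Transform both sides with L{·}.
Using L{y''} = s^2 Y - s·y(0) - y'(0) and L{y'} = sY - y(0), with y(0) = 2, y'(0) = 3, the left side becomes (s^2 - 6*s + 4)Y - (2*s - 9).
The right side is L{e^(8*t)} = 1/(s - 8).
So (s^2 - 6*s + 4)Y = 1/(s - 8) + (2*s - 9).
Divide through and combine into a single rational function.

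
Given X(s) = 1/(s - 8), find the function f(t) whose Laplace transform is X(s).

f(t) = exp(8*t)

Since L{e^(8t)} = 1/(s - 8), the inverse is e^(8*t).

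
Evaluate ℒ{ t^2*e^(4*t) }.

2/(s - 4)^3

L{e^(4t)} = 1/(s - 4).
Then apply L{t^2·g(t)} = (-1)^2 d^2/ds^2[G(s)] with G(s) = 1/(s - 4):
differentiating 2 times and applying the sign gives 2/(s - 4)^3.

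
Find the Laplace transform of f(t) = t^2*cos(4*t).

2*s*(s^2 - 48)/(s^2 + 16)^3

L{cos(4t)} = s/(s^2 + 16).
Then apply L{t^2·g(t)} = (-1)^2 d^2/ds^2[H(s)] with H(s) = s/(s^2 + 16):
differentiating 2 times and applying the sign gives 2*s*(s^2 - 48)/(s^2 + 16)^3.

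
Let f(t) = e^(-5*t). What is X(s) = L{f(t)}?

L{1} = 1/s.
By the first shifting theorem, multiplying by e^(-5t) replaces s with s + 5.

X(s) = 1/(s + 5)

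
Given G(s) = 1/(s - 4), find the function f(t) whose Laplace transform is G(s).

Since L{e^(4t)} = 1/(s - 4), the inverse is e^(4*t).

f(t) = exp(4*t)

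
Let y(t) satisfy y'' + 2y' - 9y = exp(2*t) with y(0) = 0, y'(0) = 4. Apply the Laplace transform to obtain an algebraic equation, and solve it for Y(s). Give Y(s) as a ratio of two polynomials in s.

Take the Laplace transform of both sides.
With L{y''} = s^2 Y - s·y(0) - y'(0) and L{y'} = sY - y(0), with y(0) = 0, y'(0) = 4: the LHS transforms to (s^2 + 2*s - 9)Y - (4).
The right side is L{exp(2*t)} = 1/(s - 2).
So (s^2 + 2*s - 9)Y = 1/(s - 2) + (4).
Solve for Y(s) and write it as one ratio of polynomials.

Y(s) = (4*s - 7)/(s^3 - 13*s + 18)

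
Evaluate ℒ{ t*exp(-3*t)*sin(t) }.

2*(s + 3)/(s^2 + 6*s + 10)^2

L{sin(t)} = 1/(s^2 + 1).
Multiplying by e^(-3t) shifts s → s + 3, so L{exp(-3*t)*sin(t)} = 1/((s + 3)^2 + 1).
Then apply L{t·g(t)} = -d/ds[G(s)] with G(s) = 1/((s + 3)^2 + 1):
differentiating 1 time and applying the sign gives 2*(s + 3)/(s^2 + 6*s + 10)^2.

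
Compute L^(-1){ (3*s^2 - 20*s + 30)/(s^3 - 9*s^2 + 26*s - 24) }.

Factor the denominator: s^3 - 9*s^2 + 26*s - 24 = (s - 4)*(s - 3)*(s - 2).
Partial fraction decomposition gives [3/(s - 3)] + [1/(s - 2)] + [-1/(s - 4)].
Invert each term: 3/(s - 3) ↔ 3e^(3t); 1/(s - 2) ↔ e^(2t); -1/(s - 4) ↔ -e^(4t).

-exp(4*t) + 3*exp(3*t) + exp(2*t)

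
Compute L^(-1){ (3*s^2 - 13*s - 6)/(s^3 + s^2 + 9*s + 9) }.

-5*sin(3*t) + 2*cos(3*t) + exp(-t)

Factor the denominator: s^3 + s^2 + 9*s + 9 = (s + 1)*(s^2 + 9).
Partial fraction decomposition gives [1/(s + 1)] + [2*s/(s^2 + 9)] + [-15/(s^2 + 9)].
Invert each term: 1/(s + 1) ↔ e^(-t); 2·s/(s^2 + 9) ↔ 2cos(3t); -5·3/(s^2 + 9) ↔ -5sin(3t).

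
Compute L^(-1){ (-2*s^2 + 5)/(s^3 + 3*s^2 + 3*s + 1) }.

3*t^2*exp(-t)/2 + 4*t*exp(-t) - 2*exp(-t)

Factor the denominator: s^3 + 3*s^2 + 3*s + 1 = (s + 1)^3.
Partial fraction decomposition gives [-2/(s + 1)] + [4/(s + 1)^2] + [3/(s + 1)^3].
Invert each term: -2/(s + 1) ↔ -2e^(-t); 4/(s + 1)^2 ↔ 4t·e^(-t); 3/(s + 1)^3 ↔ (3/2)t^2·e^(-t).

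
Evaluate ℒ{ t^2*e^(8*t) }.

L{e^(8t)} = 1/(s - 8).
Then apply L{t^2·g(t)} = (-1)^2 d^2/ds^2[H(s)] with H(s) = 1/(s - 8):
differentiating 2 times and applying the sign gives 2/(s - 8)^3.

2/(s - 8)^3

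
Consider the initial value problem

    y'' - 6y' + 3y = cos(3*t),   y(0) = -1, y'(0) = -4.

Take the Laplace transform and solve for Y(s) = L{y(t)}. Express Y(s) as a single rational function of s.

Apply the Laplace transform to the equation.
The derivative rules (L{y''} = s^2 Y - s·y(0) - y'(0) and L{y'} = sY - y(0), with y(0) = -1, y'(0) = -4) turn the left side into (s^2 - 6*s + 3)Y - (-s + 2).
The right side is L{cos(3*t)} = s/(s^2 + 9).
So (s^2 - 6*s + 3)Y = s/(s^2 + 9) + (-s + 2).
Isolate Y and clear denominators.

Y(s) = (-s^3 + 2*s^2 - 8*s + 18)/(s^4 - 6*s^3 + 12*s^2 - 54*s + 27)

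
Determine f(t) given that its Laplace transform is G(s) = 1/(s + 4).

Since L{e^(-4t)} = 1/(s + 4), the inverse is e^(-4*t).

f(t) = exp(-4*t)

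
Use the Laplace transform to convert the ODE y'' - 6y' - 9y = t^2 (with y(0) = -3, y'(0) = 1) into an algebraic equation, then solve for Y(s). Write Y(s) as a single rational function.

Y(s) = (-3*s^4 + 19*s^3 + 2)/(s^5 - 6*s^4 - 9*s^3)

Laplace-transform each side.
With L{y''} = s^2 Y - s·y(0) - y'(0) and L{y'} = sY - y(0), with y(0) = -3, y'(0) = 1: the LHS transforms to (s^2 - 6*s - 9)Y - (-3*s + 19).
The right side is L{t^2} = 2/s^3.
So (s^2 - 6*s - 9)Y = 2/s^3 + (-3*s + 19).
Divide through and combine into a single rational function.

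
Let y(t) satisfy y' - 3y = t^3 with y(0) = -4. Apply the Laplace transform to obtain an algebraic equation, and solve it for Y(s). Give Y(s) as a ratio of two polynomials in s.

Take the Laplace transform of both sides.
The derivative rules (L{y'} = sY - y(0) = sY - (-4)) turn the left side into (s - 3)Y - (-4).
The right side is L{t^3} = 6/s^4.
So (s - 3)Y = 6/s^4 + (-4).
Isolate Y and clear denominators.

Y(s) = (-4*s^4 + 6)/(s^5 - 3*s^4)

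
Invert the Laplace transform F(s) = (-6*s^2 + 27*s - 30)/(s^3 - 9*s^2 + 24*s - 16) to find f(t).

Factor the denominator: s^3 - 9*s^2 + 24*s - 16 = (s - 4)^2*(s - 1).
Partial fraction decomposition gives [-5/(s - 4)] + [-6/(s - 4)^2] + [-1/(s - 1)].
Invert each term: -5/(s - 4) ↔ -5e^(4t); -6/(s - 4)^2 ↔ -6t·e^(4t); -1/(s - 1) ↔ -e^(t).

f(t) = -6*t*exp(4*t) - 5*exp(4*t) - exp(t)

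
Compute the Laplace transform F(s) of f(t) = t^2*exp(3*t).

F(s) = 2/(s - 3)^3

L{e^(3t)} = 1/(s - 3).
Then apply L{t^2·g(t)} = (-1)^2 d^2/ds^2[G(s)] with G(s) = 1/(s - 3):
differentiating 2 times and applying the sign gives 2/(s - 3)^3.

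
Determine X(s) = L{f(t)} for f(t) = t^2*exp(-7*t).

L{e^(-7t)} = 1/(s + 7).
Then apply L{t^2·g(t)} = (-1)^2 d^2/ds^2[G(s)] with G(s) = 1/(s + 7):
differentiating 2 times and applying the sign gives 2/(s + 7)^3.

X(s) = 2/(s + 7)^3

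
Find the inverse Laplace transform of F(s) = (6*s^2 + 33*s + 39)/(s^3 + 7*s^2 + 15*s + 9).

Factor the denominator: s^3 + 7*s^2 + 15*s + 9 = (s + 1)*(s + 3)^2.
Partial fraction decomposition gives [3/(s + 3)] + [3/(s + 3)^2] + [3/(s + 1)].
Invert each term: 3/(s + 3) ↔ 3e^(-3t); 3/(s + 3)^2 ↔ 3t·e^(-3t); 3/(s + 1) ↔ 3e^(-t).

3*t*exp(-3*t) + 3*exp(-t) + 3*exp(-3*t)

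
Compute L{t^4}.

24/s^5

L{t^4} = 4!/s^5 = 24/s^5.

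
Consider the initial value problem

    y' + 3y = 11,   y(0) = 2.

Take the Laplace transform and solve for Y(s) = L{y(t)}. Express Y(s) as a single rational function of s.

Laplace-transform each side.
With L{y'} = sY - y(0) = sY - 2: the LHS transforms to (s + 3)Y - (2).
The right side is L{11} = 11/s.
So (s + 3)Y = 11/s + (2).
Divide through and combine into a single rational function.

Y(s) = (2*s + 11)/(s^2 + 3*s)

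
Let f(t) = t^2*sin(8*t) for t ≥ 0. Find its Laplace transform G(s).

L{sin(8t)} = 8/(s^2 + 64).
Then apply L{t^2·g(t)} = (-1)^2 d^2/ds^2[H(s)] with H(s) = 8/(s^2 + 64):
differentiating 2 times and applying the sign gives 16*(3*s^2 - 64)/(s^2 + 64)^3.

G(s) = 16*(3*s^2 - 64)/(s^2 + 64)^3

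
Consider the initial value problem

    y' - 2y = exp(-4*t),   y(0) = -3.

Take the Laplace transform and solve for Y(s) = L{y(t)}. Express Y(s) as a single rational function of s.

Y(s) = (-3*s - 11)/(s^2 + 2*s - 8)

Apply the Laplace transform to the equation.
The derivative rules (L{y'} = sY - y(0) = sY - (-3)) turn the left side into (s - 2)Y - (-3).
The right side is L{exp(-4*t)} = 1/(s + 4).
So (s - 2)Y = 1/(s + 4) + (-3).
Solve for Y(s) and write it as one ratio of polynomials.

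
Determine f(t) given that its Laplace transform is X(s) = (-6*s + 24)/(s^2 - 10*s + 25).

f(t) = -6*t*exp(5*t) - 6*exp(5*t)

Factor the denominator: s^2 - 10*s + 25 = (s - 5)^2.
Partial fraction decomposition gives [-6/(s - 5)] + [-6/(s - 5)^2].
Invert each term: -6/(s - 5) ↔ -6e^(5t); -6/(s - 5)^2 ↔ -6t·e^(5t).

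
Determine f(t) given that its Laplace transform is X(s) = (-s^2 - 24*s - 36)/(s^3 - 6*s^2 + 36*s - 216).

f(t) = -3*exp(6*t) - 2*sin(6*t) + 2*cos(6*t)

Factor the denominator: s^3 - 6*s^2 + 36*s - 216 = (s - 6)*(s^2 + 36).
Partial fraction decomposition gives [-3/(s - 6)] + [2*s/(s^2 + 36)] + [-12/(s^2 + 36)].
Invert each term: -3/(s - 6) ↔ -3e^(6t); 2·s/(s^2 + 36) ↔ 2cos(6t); -2·6/(s^2 + 36) ↔ -2sin(6t).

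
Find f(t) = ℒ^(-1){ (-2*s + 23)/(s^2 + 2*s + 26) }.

Complete the square in the denominator: s^2 + 2*s + 26 = (s + 1)^2 + 5^2.
Split the numerator to match: -2*s + 23 = -2·(s + 1) + 5·5.
Invert each term: -2·(s + 1)/((s + 1)^2 + 25) ↔ -2e^(-t)cos(5t); 5·5/((s + 1)^2 + 25) ↔ 5e^(-t)sin(5t).

f(t) = 5*exp(-t)*sin(5*t) - 2*exp(-t)*cos(5*t)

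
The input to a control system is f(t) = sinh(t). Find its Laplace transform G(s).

L{sinh(t)} = 1/(s^2 - 1).

G(s) = 1/(s^2 - 1)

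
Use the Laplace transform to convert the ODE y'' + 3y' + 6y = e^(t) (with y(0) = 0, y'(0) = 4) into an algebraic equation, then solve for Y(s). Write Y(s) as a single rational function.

Y(s) = (4*s - 3)/(s^3 + 2*s^2 + 3*s - 6)

Transform both sides with L{·}.
With L{y''} = s^2 Y - s·y(0) - y'(0) and L{y'} = sY - y(0), with y(0) = 0, y'(0) = 4: the LHS transforms to (s^2 + 3*s + 6)Y - (4).
The right side is L{e^(t)} = 1/(s - 1).
So (s^2 + 3*s + 6)Y = 1/(s - 1) + (4).
Solve for Y(s) and write it as one ratio of polynomials.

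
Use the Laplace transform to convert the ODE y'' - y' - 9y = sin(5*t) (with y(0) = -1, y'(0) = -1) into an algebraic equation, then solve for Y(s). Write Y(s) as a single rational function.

Y(s) = (-s^3 - 25*s + 5)/(s^4 - s^3 + 16*s^2 - 25*s - 225)

Laplace-transform each side.
With L{y''} = s^2 Y - s·y(0) - y'(0) and L{y'} = sY - y(0), with y(0) = -1, y'(0) = -1: the LHS transforms to (s^2 - s - 9)Y - (-s).
The right side is L{sin(5*t)} = 5/(s^2 + 25).
So (s^2 - s - 9)Y = 5/(s^2 + 25) + (-s).
Isolate Y and clear denominators.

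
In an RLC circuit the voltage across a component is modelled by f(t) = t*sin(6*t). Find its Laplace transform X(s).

L{sin(6t)} = 6/(s^2 + 36).
Then apply L{t·g(t)} = -d/ds[G(s)] with G(s) = 6/(s^2 + 36):
differentiating 1 time and applying the sign gives 12*s/(s^2 + 36)^2.

X(s) = 12*s/(s^2 + 36)^2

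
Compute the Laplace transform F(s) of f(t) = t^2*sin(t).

F(s) = 2*(3*s^2 - 1)/(s^2 + 1)^3

L{sin(t)} = 1/(s^2 + 1).
Then apply L{t^2·g(t)} = (-1)^2 d^2/ds^2[G(s)] with G(s) = 1/(s^2 + 1):
differentiating 2 times and applying the sign gives 2*(3*s^2 - 1)/(s^2 + 1)^3.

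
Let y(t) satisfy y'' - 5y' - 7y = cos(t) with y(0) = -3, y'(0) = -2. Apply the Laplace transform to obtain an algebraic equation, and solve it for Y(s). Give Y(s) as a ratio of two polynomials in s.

Transform both sides with L{·}.
The derivative rules (L{y''} = s^2 Y - s·y(0) - y'(0) and L{y'} = sY - y(0), with y(0) = -3, y'(0) = -2) turn the left side into (s^2 - 5*s - 7)Y - (-3*s + 13).
The right side is L{cos(t)} = s/(s^2 + 1).
So (s^2 - 5*s - 7)Y = s/(s^2 + 1) + (-3*s + 13).
Solve for Y(s) and write it as one ratio of polynomials.

Y(s) = (-3*s^3 + 13*s^2 - 2*s + 13)/(s^4 - 5*s^3 - 6*s^2 - 5*s - 7)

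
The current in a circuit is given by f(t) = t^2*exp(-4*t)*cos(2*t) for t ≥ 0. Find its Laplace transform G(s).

G(s) = 2*(s + 4)*(s^2 + 8*s + 4)/(s^2 + 8*s + 20)^3

L{cos(2t)} = s/(s^2 + 4).
Multiplying by e^(-4t) shifts s → s + 4, so L{exp(-4*t)*cos(2*t)} = (s + 4)/((s + 4)^2 + 4).
Then apply L{t^2·g(t)} = (-1)^2 d^2/ds^2[H(s)] with H(s) = (s + 4)/((s + 4)^2 + 4):
differentiating 2 times and applying the sign gives 2*(s + 4)*(s^2 + 8*s + 4)/(s^2 + 8*s + 20)^3.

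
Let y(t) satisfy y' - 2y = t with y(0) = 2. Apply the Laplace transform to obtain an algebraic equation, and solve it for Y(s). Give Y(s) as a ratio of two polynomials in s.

Y(s) = (2*s^2 + 1)/(s^3 - 2*s^2)

Apply the Laplace transform to the equation.
The derivative rules (L{y'} = sY - y(0) = sY - 2) turn the left side into (s - 2)Y - (2).
The right side is L{t} = s^(-2).
So (s - 2)Y = s^(-2) + (2).
Isolate Y and clear denominators.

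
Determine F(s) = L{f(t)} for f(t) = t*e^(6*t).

F(s) = (s - 6)^(-2)

L{e^(6t)} = 1/(s - 6).
Then apply L{t·g(t)} = -d/ds[G(s)] with G(s) = 1/(s - 6):
differentiating 1 time and applying the sign gives (s - 6)^(-2).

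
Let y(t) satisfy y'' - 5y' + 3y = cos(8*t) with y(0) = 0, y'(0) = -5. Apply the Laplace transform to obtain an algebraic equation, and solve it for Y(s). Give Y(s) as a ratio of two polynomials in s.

Y(s) = (-5*s^2 + s - 320)/(s^4 - 5*s^3 + 67*s^2 - 320*s + 192)

Apply the Laplace transform to the equation.
With L{y''} = s^2 Y - s·y(0) - y'(0) and L{y'} = sY - y(0), with y(0) = 0, y'(0) = -5: the LHS transforms to (s^2 - 5*s + 3)Y - (-5).
The right side is L{cos(8*t)} = s/(s^2 + 64).
So (s^2 - 5*s + 3)Y = s/(s^2 + 64) + (-5).
Solve for Y(s) and write it as one ratio of polynomials.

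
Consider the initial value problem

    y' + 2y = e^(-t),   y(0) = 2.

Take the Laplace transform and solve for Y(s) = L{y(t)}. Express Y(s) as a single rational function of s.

Y(s) = (2*s + 3)/(s^2 + 3*s + 2)

Apply the Laplace transform to the equation.
Using L{y'} = sY - y(0) = sY - 2, the left side becomes (s + 2)Y - (2).
The right side is L{e^(-t)} = 1/(s + 1).
So (s + 2)Y = 1/(s + 1) + (2).
Solve for Y(s) and write it as one ratio of polynomials.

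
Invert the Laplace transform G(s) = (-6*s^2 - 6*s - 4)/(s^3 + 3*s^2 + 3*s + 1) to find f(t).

f(t) = -2*t^2*exp(-t) + 6*t*exp(-t) - 6*exp(-t)

Factor the denominator: s^3 + 3*s^2 + 3*s + 1 = (s + 1)^3.
Partial fraction decomposition gives [-6/(s + 1)] + [6/(s + 1)^2] + [-4/(s + 1)^3].
Invert each term: -6/(s + 1) ↔ -6e^(-t); 6/(s + 1)^2 ↔ 6t·e^(-t); -4/(s + 1)^3 ↔ (-2)t^2·e^(-t).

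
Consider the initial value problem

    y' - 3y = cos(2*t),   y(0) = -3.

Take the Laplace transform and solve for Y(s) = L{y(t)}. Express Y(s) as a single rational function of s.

Transform both sides with L{·}.
With L{y'} = sY - y(0) = sY - (-3): the LHS transforms to (s - 3)Y - (-3).
The right side is L{cos(2*t)} = s/(s^2 + 4).
So (s - 3)Y = s/(s^2 + 4) + (-3).
Solve for Y(s) and write it as one ratio of polynomials.

Y(s) = (-3*s^2 + s - 12)/(s^3 - 3*s^2 + 4*s - 12)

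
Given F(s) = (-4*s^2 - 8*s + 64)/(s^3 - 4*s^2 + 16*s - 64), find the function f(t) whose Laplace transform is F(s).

Factor the denominator: s^3 - 4*s^2 + 16*s - 64 = (s - 4)*(s^2 + 16).
Partial fraction decomposition gives [-1/(s - 4)] + [-3*s/(s^2 + 16)] + [-20/(s^2 + 16)].
Invert each term: -1/(s - 4) ↔ -e^(4t); -3·s/(s^2 + 16) ↔ -3cos(4t); -5·4/(s^2 + 16) ↔ -5sin(4t).

f(t) = -exp(4*t) - 5*sin(4*t) - 3*cos(4*t)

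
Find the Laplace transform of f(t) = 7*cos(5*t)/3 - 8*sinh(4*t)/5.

7*s/(3*(s^2 + 25)) - 32/(5*(s^2 - 16))

By linearity of the Laplace transform, transform each term separately.
(-8/5)·[L{sinh(4t)} = 4/(s^2 - 16)]; (7/3)·[L{cos(5t)} = s/(s^2 + 25)].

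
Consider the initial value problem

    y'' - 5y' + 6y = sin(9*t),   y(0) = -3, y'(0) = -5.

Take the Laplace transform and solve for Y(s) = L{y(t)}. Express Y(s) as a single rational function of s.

Take the Laplace transform of both sides.
Using L{y''} = s^2 Y - s·y(0) - y'(0) and L{y'} = sY - y(0), with y(0) = -3, y'(0) = -5, the left side becomes (s^2 - 5*s + 6)Y - (-3*s + 10).
The right side is L{sin(9*t)} = 9/(s^2 + 81).
So (s^2 - 5*s + 6)Y = 9/(s^2 + 81) + (-3*s + 10).
Divide through and combine into a single rational function.

Y(s) = (-3*s^3 + 10*s^2 - 243*s + 819)/(s^4 - 5*s^3 + 87*s^2 - 405*s + 486)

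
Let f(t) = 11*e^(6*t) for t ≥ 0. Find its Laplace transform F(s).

F(s) = 11/(s - 6)

L{11} = 11/s.
By the first shifting theorem, multiplying by e^(6t) replaces s with s - 6.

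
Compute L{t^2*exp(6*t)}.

2/(s - 6)^3

L{e^(6t)} = 1/(s - 6).
Then apply L{t^2·g(t)} = (-1)^2 d^2/ds^2[G(s)] with G(s) = 1/(s - 6):
differentiating 2 times and applying the sign gives 2/(s - 6)^3.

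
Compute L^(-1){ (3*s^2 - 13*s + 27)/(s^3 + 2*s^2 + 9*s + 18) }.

Factor the denominator: s^3 + 2*s^2 + 9*s + 18 = (s + 2)*(s^2 + 9).
Partial fraction decomposition gives [5/(s + 2)] + [-2*s/(s^2 + 9)] + [-9/(s^2 + 9)].
Invert each term: 5/(s + 2) ↔ 5e^(-2t); -2·s/(s^2 + 9) ↔ -2cos(3t); -3·3/(s^2 + 9) ↔ -3sin(3t).

-3*sin(3*t) - 2*cos(3*t) + 5*exp(-2*t)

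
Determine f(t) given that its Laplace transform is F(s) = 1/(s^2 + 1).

Since L{sin(t)} = 1/(s^2 + 1), the inverse is sin(t).

f(t) = sin(t)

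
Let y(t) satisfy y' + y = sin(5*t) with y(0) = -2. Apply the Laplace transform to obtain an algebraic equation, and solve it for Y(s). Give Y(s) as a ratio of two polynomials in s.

Y(s) = (-2*s^2 - 45)/(s^3 + s^2 + 25*s + 25)

Transform both sides with L{·}.
The derivative rules (L{y'} = sY - y(0) = sY - (-2)) turn the left side into (s + 1)Y - (-2).
The right side is L{sin(5*t)} = 5/(s^2 + 25).
So (s + 1)Y = 5/(s^2 + 25) + (-2).
Isolate Y and clear denominators.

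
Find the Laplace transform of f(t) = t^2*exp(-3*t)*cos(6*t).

L{cos(6t)} = s/(s^2 + 36).
Multiplying by e^(-3t) shifts s → s + 3, so L{exp(-3*t)*cos(6*t)} = (s + 3)/((s + 3)^2 + 36).
Then apply L{t^2·g(t)} = (-1)^2 d^2/ds^2[H(s)] with H(s) = (s + 3)/((s + 3)^2 + 36):
differentiating 2 times and applying the sign gives 2*(s + 3)*(s^2 + 6*s - 99)/(s^2 + 6*s + 45)^3.

2*(s + 3)*(s^2 + 6*s - 99)/(s^2 + 6*s + 45)^3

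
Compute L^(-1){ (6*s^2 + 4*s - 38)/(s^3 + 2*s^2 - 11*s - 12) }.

Factor the denominator: s^3 + 2*s^2 - 11*s - 12 = (s - 3)*(s + 1)*(s + 4).
Partial fraction decomposition gives [3/(s + 1)] + [1/(s - 3)] + [2/(s + 4)].
Invert each term: 3/(s + 1) ↔ 3e^(-t); 1/(s - 3) ↔ e^(3t); 2/(s + 4) ↔ 2e^(-4t).

exp(3*t) + 3*exp(-t) + 2*exp(-4*t)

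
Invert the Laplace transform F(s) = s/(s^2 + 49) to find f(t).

f(t) = cos(7*t)

Since L{cos(7t)} = s/(s^2 + 49), the inverse is cos(7*t).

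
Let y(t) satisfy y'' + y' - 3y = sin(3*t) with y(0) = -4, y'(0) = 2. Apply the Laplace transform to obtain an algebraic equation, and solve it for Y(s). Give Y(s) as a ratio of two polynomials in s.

Y(s) = (-4*s^3 - 2*s^2 - 36*s - 15)/(s^4 + s^3 + 6*s^2 + 9*s - 27)

Laplace-transform each side.
The derivative rules (L{y''} = s^2 Y - s·y(0) - y'(0) and L{y'} = sY - y(0), with y(0) = -4, y'(0) = 2) turn the left side into (s^2 + s - 3)Y - (-4*s - 2).
The right side is L{sin(3*t)} = 3/(s^2 + 9).
So (s^2 + s - 3)Y = 3/(s^2 + 9) + (-4*s - 2).
Solve for Y(s) and write it as one ratio of polynomials.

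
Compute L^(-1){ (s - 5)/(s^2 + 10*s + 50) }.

Complete the square in the denominator: s^2 + 10*s + 50 = (s + 5)^2 + 5^2.
Split the numerator to match: s - 5 = 1·(s + 5) - 2·5.
Invert each term: 1·(s + 5)/((s + 5)^2 + 25) ↔ e^(-5t)cos(5t); -2·5/((s + 5)^2 + 25) ↔ -2e^(-5t)sin(5t).

-2*exp(-5*t)*sin(5*t) + exp(-5*t)*cos(5*t)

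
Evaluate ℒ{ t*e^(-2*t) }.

L{e^(-2t)} = 1/(s + 2).
Then apply L{t·g(t)} = -d/ds[G(s)] with G(s) = 1/(s + 2):
differentiating 1 time and applying the sign gives (s + 2)^(-2).

(s + 2)^(-2)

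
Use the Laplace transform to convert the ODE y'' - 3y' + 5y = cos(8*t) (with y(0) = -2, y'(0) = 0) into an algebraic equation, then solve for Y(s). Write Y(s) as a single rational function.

Apply the Laplace transform to the equation.
The derivative rules (L{y''} = s^2 Y - s·y(0) - y'(0) and L{y'} = sY - y(0), with y(0) = -2, y'(0) = 0) turn the left side into (s^2 - 3*s + 5)Y - (-2*s + 6).
The right side is L{cos(8*t)} = s/(s^2 + 64).
So (s^2 - 3*s + 5)Y = s/(s^2 + 64) + (-2*s + 6).
Isolate Y and clear denominators.

Y(s) = (-2*s^3 + 6*s^2 - 127*s + 384)/(s^4 - 3*s^3 + 69*s^2 - 192*s + 320)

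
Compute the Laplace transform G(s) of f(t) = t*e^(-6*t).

G(s) = (s + 6)^(-2)

L{t} = 1!/s^2 = 1/s^2.
By the first shifting theorem, multiplying by e^(-6t) replaces s with s + 6.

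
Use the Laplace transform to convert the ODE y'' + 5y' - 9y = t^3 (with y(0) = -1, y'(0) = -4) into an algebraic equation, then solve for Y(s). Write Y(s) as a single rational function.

Laplace-transform each side.
With L{y''} = s^2 Y - s·y(0) - y'(0) and L{y'} = sY - y(0), with y(0) = -1, y'(0) = -4: the LHS transforms to (s^2 + 5*s - 9)Y - (-s - 9).
The right side is L{t^3} = 6/s^4.
So (s^2 + 5*s - 9)Y = 6/s^4 + (-s - 9).
Divide through and combine into a single rational function.

Y(s) = (-s^5 - 9*s^4 + 6)/(s^6 + 5*s^5 - 9*s^4)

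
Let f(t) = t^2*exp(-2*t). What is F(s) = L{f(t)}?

L{e^(-2t)} = 1/(s + 2).
Then apply L{t^2·g(t)} = (-1)^2 d^2/ds^2[G(s)] with G(s) = 1/(s + 2):
differentiating 2 times and applying the sign gives 2/(s + 2)^3.

F(s) = 2/(s + 2)^3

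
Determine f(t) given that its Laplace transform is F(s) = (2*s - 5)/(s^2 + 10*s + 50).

f(t) = -3*exp(-5*t)*sin(5*t) + 2*exp(-5*t)*cos(5*t)

Complete the square in the denominator: s^2 + 10*s + 50 = (s + 5)^2 + 5^2.
Split the numerator to match: 2*s - 5 = 2·(s + 5) - 3·5.
Invert each term: 2·(s + 5)/((s + 5)^2 + 25) ↔ 2e^(-5t)cos(5t); -3·5/((s + 5)^2 + 25) ↔ -3e^(-5t)sin(5t).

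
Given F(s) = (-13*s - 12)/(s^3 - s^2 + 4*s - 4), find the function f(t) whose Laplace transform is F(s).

f(t) = -5*exp(t) - 4*sin(2*t) + 5*cos(2*t)

Factor the denominator: s^3 - s^2 + 4*s - 4 = (s - 1)*(s^2 + 4).
Partial fraction decomposition gives [-5/(s - 1)] + [5*s/(s^2 + 4)] + [-8/(s^2 + 4)].
Invert each term: -5/(s - 1) ↔ -5e^(t); 5·s/(s^2 + 4) ↔ 5cos(2t); -4·2/(s^2 + 4) ↔ -4sin(2t).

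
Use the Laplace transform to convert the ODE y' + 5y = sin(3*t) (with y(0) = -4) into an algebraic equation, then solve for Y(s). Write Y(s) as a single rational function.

Y(s) = (-4*s^2 - 33)/(s^3 + 5*s^2 + 9*s + 45)

Take the Laplace transform of both sides.
The derivative rules (L{y'} = sY - y(0) = sY - (-4)) turn the left side into (s + 5)Y - (-4).
The right side is L{sin(3*t)} = 3/(s^2 + 9).
So (s + 5)Y = 3/(s^2 + 9) + (-4).
Divide through and combine into a single rational function.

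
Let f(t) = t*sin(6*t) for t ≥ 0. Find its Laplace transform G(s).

G(s) = 12*s/(s^2 + 36)^2

L{sin(6t)} = 6/(s^2 + 36).
Then apply L{t·g(t)} = -d/ds[H(s)] with H(s) = 6/(s^2 + 36):
differentiating 1 time and applying the sign gives 12*s/(s^2 + 36)^2.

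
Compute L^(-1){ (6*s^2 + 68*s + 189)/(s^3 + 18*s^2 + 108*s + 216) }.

Factor the denominator: s^3 + 18*s^2 + 108*s + 216 = (s + 6)^3.
Partial fraction decomposition gives [6/(s + 6)] + [-4/(s + 6)^2] + [-3/(s + 6)^3].
Invert each term: 6/(s + 6) ↔ 6e^(-6t); -4/(s + 6)^2 ↔ -4t·e^(-6t); -3/(s + 6)^3 ↔ (-3/2)t^2·e^(-6t).

-3*t^2*exp(-6*t)/2 - 4*t*exp(-6*t) + 6*exp(-6*t)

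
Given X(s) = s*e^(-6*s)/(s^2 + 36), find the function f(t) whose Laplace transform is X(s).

The factor e^(-6s) signals a time shift by c = 6 (second shifting theorem).
L{cos(6t)} = s/(s^2 + 36), so L^-1{s/(s^2 + 36)} = cos(6*t).
Hence the inverse is u(t - 6) times that function evaluated at t - 6.

f(t) = Heaviside(t - 6)*(cos(6*t - 36))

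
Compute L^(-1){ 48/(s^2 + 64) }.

6*sin(8*t)

Since L{sin(8t)} = 8/(s^2 + 64), the inverse is sin(8*t), scaled by 6.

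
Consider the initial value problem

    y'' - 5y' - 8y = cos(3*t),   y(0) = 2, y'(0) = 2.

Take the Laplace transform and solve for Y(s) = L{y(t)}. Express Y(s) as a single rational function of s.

Y(s) = (2*s^3 - 8*s^2 + 19*s - 72)/(s^4 - 5*s^3 + s^2 - 45*s - 72)

Apply the Laplace transform to the equation.
With L{y''} = s^2 Y - s·y(0) - y'(0) and L{y'} = sY - y(0), with y(0) = 2, y'(0) = 2: the LHS transforms to (s^2 - 5*s - 8)Y - (2*s - 8).
The right side is L{cos(3*t)} = s/(s^2 + 9).
So (s^2 - 5*s - 8)Y = s/(s^2 + 9) + (2*s - 8).
Solve for Y(s) and write it as one ratio of polynomials.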